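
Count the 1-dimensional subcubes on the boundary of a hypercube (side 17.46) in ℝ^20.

Choose 1 of 20 axes to span the face (C(20,1) = 20 ways), then fix each of the remaining 19 coordinates at one of its two extreme values (2^19 = 524288 ways): 20·524288 = 10485760.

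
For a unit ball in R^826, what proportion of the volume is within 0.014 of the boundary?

V(inner)/V(outer) = ((1-0.014)/1)^826 ≈ 8.757e-06, so the shell fraction is 0.999991.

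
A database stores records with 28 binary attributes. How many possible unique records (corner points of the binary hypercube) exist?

The 28-cube has 2^28 = 268435456 vertices.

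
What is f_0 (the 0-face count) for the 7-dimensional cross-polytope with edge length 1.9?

An n-cross-polytope has 2^(k+1)·C(n,k+1) k-faces. Here 2^1·C(7,1) = 2·7 = 14.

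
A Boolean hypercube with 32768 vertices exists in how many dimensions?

The n-cube has 2^n vertices, and 32768 = 2^15, so n = 15.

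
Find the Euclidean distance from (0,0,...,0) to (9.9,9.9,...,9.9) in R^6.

Diagonal = √6 · 9.9 ≈ 24.2499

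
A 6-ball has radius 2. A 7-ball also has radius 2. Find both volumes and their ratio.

V_6(2) ≈ 330.734. V_7(2) ≈ 604.77. Ratio V_6/V_7 ≈ 0.5469.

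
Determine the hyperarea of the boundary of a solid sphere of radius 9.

S_3(9) = 2·π^(3/2)·(9)^2 / Γ(3/2) = 4πr² = 4π·(9)² ≈ 1017.88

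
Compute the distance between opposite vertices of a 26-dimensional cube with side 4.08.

||(4.08,4.08,...,4.08)|| = √(26)·4.08 ≈ 20.804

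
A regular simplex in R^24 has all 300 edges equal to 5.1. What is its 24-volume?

V = (5.1^24 / 24!) · √((24+1) / 2^24) ≈ 1.8862e-10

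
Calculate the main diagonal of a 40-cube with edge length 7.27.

Diagonal = √40 · 7.27 ≈ 45.9795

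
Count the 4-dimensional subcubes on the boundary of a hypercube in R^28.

Choose 4 of 28 axes to span the face (C(28,4) = 20475 ways), then fix each of the remaining 24 coordinates at one of its two extreme values (2^24 = 16777216 ways): 20475·16777216 = 343513497600.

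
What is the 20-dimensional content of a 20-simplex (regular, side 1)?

Volume = 1^20 · √(21/2^20) / 20! ≈ 1.83944e-21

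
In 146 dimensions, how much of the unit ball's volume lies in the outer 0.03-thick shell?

Shell fraction = 1 - (1-0.03)^146 ≈ 0.988287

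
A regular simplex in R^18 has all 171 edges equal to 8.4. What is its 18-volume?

Volume = 8.4^18 · √(19/2^18) / 18! ≈ 0.0576492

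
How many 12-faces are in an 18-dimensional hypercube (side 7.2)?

Choose 12 of 18 axes to span the face (C(18,12) = 18564 ways), then fix each of the remaining 6 coordinates at one of its two extreme values (2^6 = 64 ways): 18564·64 = 1188096.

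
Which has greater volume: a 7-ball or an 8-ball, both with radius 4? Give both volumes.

V_7(4) ≈ 77410.6. V_8(4) ≈ 265992. The 8-ball is larger.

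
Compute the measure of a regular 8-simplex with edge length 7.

V_8 = √(9) · 7^8 / (8! · 2^(8/2)) ≈ 26.808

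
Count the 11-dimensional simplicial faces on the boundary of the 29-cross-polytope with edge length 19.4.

Number of 11-faces = 2^(11+1) · C(29,11+1) = 4096 · 51895935 = 212565749760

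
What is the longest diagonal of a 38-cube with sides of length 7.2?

Diagonal = √38 · 7.2 ≈ 44.3838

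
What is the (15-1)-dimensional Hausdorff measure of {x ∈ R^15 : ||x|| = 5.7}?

S_15(5.7) = 2·π^(15/2)·(5.7)^14 / Γ(15/2) ≈ 2.1866e+11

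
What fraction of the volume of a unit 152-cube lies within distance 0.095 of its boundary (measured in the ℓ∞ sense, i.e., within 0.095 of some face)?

The inner cube has side 1-2·0.095 = 0.81 and volume (0.81)^152 ≈ 1.229e-14, so the shell holds 1 - 1.229e-14 of the volume.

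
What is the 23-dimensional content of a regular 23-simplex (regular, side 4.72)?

V = (4.72^23 / 23!) · √((23+1) / 2^23) ≈ 2.0722e-10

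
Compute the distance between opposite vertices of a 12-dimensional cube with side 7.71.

d = √(7.71² + 7.71² + ... + 7.71²) [12 terms] = √(12·7.71²) = 7.71√12 ≈ 26.7082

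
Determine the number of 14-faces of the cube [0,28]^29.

An n-cube has C(n,k)·2^(n-k) k-faces. Here C(29,14)·2^15 = 77558760·32768 = 2541445447680.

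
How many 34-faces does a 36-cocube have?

An n-cross-polytope has 2^(k+1)·C(n,k+1) k-faces. Here 2^35·C(36,35) = 34359738368·36 = 1236950581248.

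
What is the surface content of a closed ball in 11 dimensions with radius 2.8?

|∂B_11(2.8)| ≈ 613872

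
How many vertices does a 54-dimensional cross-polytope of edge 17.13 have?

The 54-dimensional cross-polytope has 2n = 2·54 = 108 vertices.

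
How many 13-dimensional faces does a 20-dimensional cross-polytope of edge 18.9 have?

Number of 13-faces = 2^(13+1) · C(20,13+1) = 16384 · 38760 = 635043840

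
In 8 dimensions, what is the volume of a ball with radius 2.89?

The n-ball volume is π^(n/2)·r^n/Γ(n/2+1). With n=8, r=2.89: V ≈ 19750.2.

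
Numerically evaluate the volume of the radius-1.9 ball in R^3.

The n-ball volume is π^(n/2)·r^n/Γ(n/2+1). With n=3, r=1.9: V ≈ 28.7309.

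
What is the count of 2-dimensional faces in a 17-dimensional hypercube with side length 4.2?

An n-cube has C(n,k)·2^(n-k) k-faces. Here C(17,2)·2^15 = 136·32768 = 4456448.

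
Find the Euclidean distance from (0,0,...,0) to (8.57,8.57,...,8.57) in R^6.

||(8.57,8.57,...,8.57)|| = √(6)·8.57 ≈ 20.9921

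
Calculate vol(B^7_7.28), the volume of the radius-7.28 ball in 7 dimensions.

Volume = π^{7/2}·(7.28)^7/Γ(9/2) ≈ 5.12035e+06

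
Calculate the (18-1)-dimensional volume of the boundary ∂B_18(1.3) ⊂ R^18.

S = n·V_n(r)/r = 18·V_18(1.3)/1.3 (volume-to-surface relation), giving 127.907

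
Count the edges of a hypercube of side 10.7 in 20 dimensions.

Number of 1-faces = C(20,1)·2^(20-1) = 20·524288 = 10485760.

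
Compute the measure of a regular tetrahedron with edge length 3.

Volume = (√2/12) · 3³ = 3.18198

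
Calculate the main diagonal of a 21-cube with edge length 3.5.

Diagonal = √21 · 3.5 ≈ 16.039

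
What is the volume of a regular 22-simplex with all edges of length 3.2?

V = (3.2^22 / 22!) · √((22+1) / 2^22) ≈ 2.70437e-13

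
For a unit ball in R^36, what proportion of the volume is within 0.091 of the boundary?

V(inner)/V(outer) = ((1-0.091)/1)^36 ≈ 0.03223, so the shell fraction is 0.967767.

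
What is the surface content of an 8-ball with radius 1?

The surface area of an n-ball is 2π^(n/2) r^(n-1) / Γ(n/2). For n=8, r=1: π^4/3 ≈ 32.4697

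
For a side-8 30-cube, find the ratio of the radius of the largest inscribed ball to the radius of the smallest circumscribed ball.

For an n-cube of any side s, the inradius is s/2 and the circumradius is s√n/2, so the ratio is 1/√30 ≈ 0.182574.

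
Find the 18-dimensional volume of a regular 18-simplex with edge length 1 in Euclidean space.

V_18 = √(19) · 1^18 / (18! · 2^(18/2)) ≈ 1.32974e-18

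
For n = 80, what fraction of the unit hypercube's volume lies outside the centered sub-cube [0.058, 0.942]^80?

1 - (1 - 2·0.058)^80 = 1 - 0.884^80 ≈ 0.999948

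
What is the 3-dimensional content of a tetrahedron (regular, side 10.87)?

Volume = (√2/12) · 10.87³ = 151.364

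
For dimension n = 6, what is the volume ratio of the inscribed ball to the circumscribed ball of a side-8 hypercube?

The radii are 8/2 and 8√6/2, so the volume ratio is (1/√6)^6 = 6^{-6/2} ≈ 0.00462963.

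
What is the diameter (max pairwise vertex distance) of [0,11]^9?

d = √(11² + 11² + ... + 11²) [9 terms] = √(9·11²) = 11√9 = 33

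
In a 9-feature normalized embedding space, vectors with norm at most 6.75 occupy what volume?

The n-ball volume is π^(n/2)·r^n/Γ(n/2+1). With n=9, r=6.75: V ≈ 9.59515e+07.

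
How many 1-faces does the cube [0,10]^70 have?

An n-cube has n·2^(n-1) edges. With n = 70: 70·590295810358705651712 = 41320706725109395619840.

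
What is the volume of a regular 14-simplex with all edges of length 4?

For a regular n-simplex with edge a, V = (a^n / n!)·√((n+1)/2^n). With a=4, n=14: V ≈ 9.31681e-05.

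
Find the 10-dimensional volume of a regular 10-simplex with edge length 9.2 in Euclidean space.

V = (9.2^10 / 10!) · √((10+1) / 2^10) ≈ 124.069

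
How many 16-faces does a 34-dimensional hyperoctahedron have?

Number of 16-faces = 2^(16+1) · C(34,16+1) = 131072 · 2333606220 = 305870434467840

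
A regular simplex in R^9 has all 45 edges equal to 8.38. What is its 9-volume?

For a regular n-simplex with edge a, V = (a^n / n!)·√((n+1)/2^n). With a=8.38, n=9: V ≈ 78.4871.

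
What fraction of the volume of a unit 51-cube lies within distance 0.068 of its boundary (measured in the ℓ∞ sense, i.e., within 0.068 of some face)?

Shell fraction = 1 - (1-0.136)^51 ≈ 0.999422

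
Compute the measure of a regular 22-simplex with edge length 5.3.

V_22 = √(23) · 5.3^22 / (22! · 2^(22/2)) ≈ 1.78993e-08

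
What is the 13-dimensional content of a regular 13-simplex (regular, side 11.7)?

V_13 = √(14) · 11.7^13 / (13! · 2^(13/2)) ≈ 511.099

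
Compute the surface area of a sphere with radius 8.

The surface area of an n-ball is 2π^(n/2) r^(n-1) / Γ(n/2). For n=3, r=8: 4πr² = 4π·(8)² ≈ 804.248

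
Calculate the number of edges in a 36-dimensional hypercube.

The 36-cube has n·2^(n-1) = 36·2^35 = 36·34359738368 = 1236950581248 edges.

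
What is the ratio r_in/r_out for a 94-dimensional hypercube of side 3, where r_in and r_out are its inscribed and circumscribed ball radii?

For an n-cube of any side s, the inradius is s/2 and the circumradius is s√n/2, so the ratio is 1/√94 ≈ 0.103142.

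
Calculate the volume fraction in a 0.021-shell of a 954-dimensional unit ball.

1 - (1-0.021)^954 ≈ 0.9999999984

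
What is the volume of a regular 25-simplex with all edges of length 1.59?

Volume = 1.59^25 · √(26/2^25) / 25! ≈ 6.15027e-24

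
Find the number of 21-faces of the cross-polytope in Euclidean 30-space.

Each 21-face is the convex hull of 22 vertices, one chosen as ±e_i from each of 22 distinct axes: 2^22·C(30,22) = 24548946739200.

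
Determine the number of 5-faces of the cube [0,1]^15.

Number of 5-faces = C(15,5) · 2^(15-5) = 3003 · 1024 = 3075072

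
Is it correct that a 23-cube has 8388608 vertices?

True. The 23-cube has 2^23 = 8388608 vertices.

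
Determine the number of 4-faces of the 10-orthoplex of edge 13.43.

f_4(10-orthoplex) = 2^5 · (10 choose 5) = 8064.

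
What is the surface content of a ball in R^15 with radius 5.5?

The surface area of an n-ball is 2π^(n/2) r^(n-1) / Γ(n/2). For n=15, r=5.5: 34522712143931·π^7/786240 ≈ 1.32617e+11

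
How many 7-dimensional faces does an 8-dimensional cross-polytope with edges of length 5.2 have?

Number of 7-faces = 2^(7+1) · C(8,7+1) = 256 · 1 = 256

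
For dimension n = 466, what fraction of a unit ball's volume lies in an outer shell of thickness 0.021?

1 - (1-0.021)^466 ≈ 0.999949 ≈ 99.9949%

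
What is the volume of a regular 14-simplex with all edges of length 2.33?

For a regular n-simplex with edge a, V = (a^n / n!)·√((n+1)/2^n). With a=2.33, n=14: V ≈ 4.82403e-08.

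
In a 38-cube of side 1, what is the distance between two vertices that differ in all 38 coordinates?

d = √(1² + 1² + ... + 1²) [38 terms] = √(38·1²) = 1√38 ≈ 6.16441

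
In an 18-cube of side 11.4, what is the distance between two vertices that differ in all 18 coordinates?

Diagonal = √18 · 11.4 ≈ 48.3661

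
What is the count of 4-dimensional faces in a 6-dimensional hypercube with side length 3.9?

Choose 4 of 6 axes to span the face (C(6,4) = 15 ways), then fix each of the remaining 2 coordinates at one of its two extreme values (2^2 = 4 ways): 15·4 = 60.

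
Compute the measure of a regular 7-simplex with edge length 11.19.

For a regular n-simplex with edge a, V = (a^n / n!)·√((n+1)/2^n). With a=11.19, n=7: V ≈ 1089.73.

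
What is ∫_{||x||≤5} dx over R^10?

V = 1953125·π^5/24 ≈ 2.49039e+07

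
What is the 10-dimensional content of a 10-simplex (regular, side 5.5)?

Volume = 5.5^10 · √(11/2^10) / 10! ≈ 0.723453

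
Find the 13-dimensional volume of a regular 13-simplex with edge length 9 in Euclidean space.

V_13 = √(14) · 9^13 / (13! · 2^(13/2)) ≈ 16.8749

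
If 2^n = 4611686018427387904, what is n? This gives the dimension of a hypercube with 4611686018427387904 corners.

Since 2^n = 4611686018427387904, we have n = 62.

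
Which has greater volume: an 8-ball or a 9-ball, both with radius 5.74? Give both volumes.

V_8(5.74) ≈ 4.78281e+06. V_9(5.74) ≈ 2.23113e+07. The 9-ball is larger.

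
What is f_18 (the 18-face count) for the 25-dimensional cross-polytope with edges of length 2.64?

An n-cross-polytope has 2^(k+1)·C(n,k+1) k-faces. Here 2^19·C(25,19) = 524288·177100 = 92851404800.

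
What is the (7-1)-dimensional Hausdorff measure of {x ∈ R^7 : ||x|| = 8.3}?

The surface area of an n-ball is 2π^(n/2) r^(n-1) / Γ(n/2). For n=7, r=8.3: 1.0813e+07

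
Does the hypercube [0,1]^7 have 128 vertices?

True. The 7-cube has 2^7 = 128 vertices.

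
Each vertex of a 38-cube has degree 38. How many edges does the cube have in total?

The 38-cube has n·2^(n-1) = 38·2^37 = 38·137438953472 = 5222680231936 edges.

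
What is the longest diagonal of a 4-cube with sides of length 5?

||(5,5,...,5)|| = √(4)·5 = 10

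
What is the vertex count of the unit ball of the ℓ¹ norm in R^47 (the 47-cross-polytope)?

Number of vertices = 2n = 94.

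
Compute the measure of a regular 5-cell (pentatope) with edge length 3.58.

V_4 = √(5) · 3.58^4 / (4! · 2^(4/2)) ≈ 3.82601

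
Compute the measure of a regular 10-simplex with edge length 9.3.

V_10 = √(11) · 9.3^10 / (10! · 2^(10/2)) ≈ 138.233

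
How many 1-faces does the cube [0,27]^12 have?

An n-cube has n·2^(n-1) edges. With n = 12: 12·2048 = 24576.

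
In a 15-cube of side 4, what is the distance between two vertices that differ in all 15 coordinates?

||(4,4,...,4)|| = √(15)·4 ≈ 15.4919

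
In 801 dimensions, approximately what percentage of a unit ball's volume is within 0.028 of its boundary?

1 - (1-0.028)^801 ≈ 1 - 1.32e-10 ≈ (100 - 1.32e-08)%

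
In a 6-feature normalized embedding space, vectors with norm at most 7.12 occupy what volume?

The n-ball volume is π^(n/2)·r^n/Γ(n/2+1). With n=6, r=7.12: V ≈ 673253.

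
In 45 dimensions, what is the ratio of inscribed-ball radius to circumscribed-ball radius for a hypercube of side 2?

r_in = 2/2 (half the side); r_out = 2√45/2 (half the diagonal). Ratio = 1/√45 ≈ 0.149071.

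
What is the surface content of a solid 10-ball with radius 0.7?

|∂B_10(0.7)| ≈ 1.02908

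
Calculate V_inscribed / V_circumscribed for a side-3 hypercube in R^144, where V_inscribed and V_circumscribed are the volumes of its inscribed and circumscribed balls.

Volume scales as r^n, and r_in/r_out = 1/√144, giving (1/√144)^144 ≈ 3.96187e-156.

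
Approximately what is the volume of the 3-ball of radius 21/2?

V = 3087·π/2 ≈ 4849.05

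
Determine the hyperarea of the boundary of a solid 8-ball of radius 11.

S = n·V_n(r)/r = 8·V_8(11)/11 (volume-to-surface relation), giving 19487171·π^4/3 ≈ 6.32743e+08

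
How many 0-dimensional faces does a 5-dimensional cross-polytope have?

Each 0-face is the convex hull of 1 vertex, one chosen as ±e_i from each of 1 distinct axis: 2^1·C(5,1) = 10.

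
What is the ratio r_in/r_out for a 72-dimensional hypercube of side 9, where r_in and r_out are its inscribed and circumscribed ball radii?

r_in = 9/2 (half the side); r_out = 9√72/2 (half the diagonal). Ratio = 1/√72 ≈ 0.117851.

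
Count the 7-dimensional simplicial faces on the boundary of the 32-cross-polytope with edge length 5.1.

Each 7-face is the convex hull of 8 vertices, one chosen as ±e_i from each of 8 distinct axes: 2^8·C(32,8) = 2692684800.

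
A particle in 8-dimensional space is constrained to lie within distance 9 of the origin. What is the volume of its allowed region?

The n-ball volume is π^(n/2)·r^n/Γ(n/2+1). With n=8, r=9: V = 14348907·π^4/8 ≈ 1.74714e+08.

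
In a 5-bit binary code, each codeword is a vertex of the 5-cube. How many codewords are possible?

Each vertex is a binary string of length 5, so there are 2^5 = 32.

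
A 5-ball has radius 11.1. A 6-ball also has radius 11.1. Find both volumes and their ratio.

V_5(11.1) ≈ 886979. V_6(11.1) ≈ 9.66577e+06. Ratio V_5/V_6 ≈ 0.09177.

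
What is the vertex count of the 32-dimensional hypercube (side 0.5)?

Each vertex is a binary string of length 32, so there are 2^32 = 4294967296.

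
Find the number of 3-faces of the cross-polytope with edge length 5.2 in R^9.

Each 3-face is the convex hull of 4 vertices, one chosen as ±e_i from each of 4 distinct axes: 2^4·C(9,4) = 2016.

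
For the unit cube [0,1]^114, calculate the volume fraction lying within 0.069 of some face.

The inner cube has side 1-2·0.069 = 0.862 and volume (0.862)^114 ≈ 4.445e-08, so the shell holds 0.9999999556 of the volume.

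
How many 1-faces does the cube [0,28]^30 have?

An n-cube has n·2^(n-1) edges. With n = 30: 30·536870912 = 16106127360.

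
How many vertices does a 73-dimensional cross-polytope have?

An n-cross-polytope has 2n vertices; here n = 73, giving 146.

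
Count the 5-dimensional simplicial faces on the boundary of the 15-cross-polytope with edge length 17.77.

Number of 5-faces = 2^(5+1) · C(15,5+1) = 64 · 5005 = 320320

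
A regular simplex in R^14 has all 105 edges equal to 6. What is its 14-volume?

V_14 = √(15) · 6^14 / (14! · 2^(14/2)) ≈ 0.0271985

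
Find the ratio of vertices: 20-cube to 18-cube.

The 20-cube has 2^20 = 1048576 vertices. The 18-cube has 2^18 = 262144 vertices. Ratio: 1048576/262144 = 4.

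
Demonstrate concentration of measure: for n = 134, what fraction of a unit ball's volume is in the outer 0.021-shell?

1 - (1-0.021)^134 ≈ 0.941806 ≈ 94.18%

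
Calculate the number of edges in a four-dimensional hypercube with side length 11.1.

The 4-cube has n·2^(n-1) = 4·2^3 = 4·8 = 32 edges.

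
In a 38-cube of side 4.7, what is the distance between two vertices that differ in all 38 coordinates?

||(4.7,4.7,...,4.7)|| = √(38)·4.7 ≈ 28.9727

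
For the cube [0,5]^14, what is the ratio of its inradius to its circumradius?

For an n-cube of any side s, the inradius is s/2 and the circumradius is s√n/2, so the ratio is 1/√14 ≈ 0.267261.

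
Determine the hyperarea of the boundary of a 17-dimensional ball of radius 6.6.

S = n·V_n(r)/r = 17·V_17(6.6)/6.6 (volume-to-surface relation), giving 3.1068e+13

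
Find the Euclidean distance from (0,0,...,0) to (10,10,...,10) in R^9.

||(10,10,...,10)|| = √(9)·10 = 30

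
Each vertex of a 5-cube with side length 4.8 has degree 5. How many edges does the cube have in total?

Number of 1-faces = C(5,1)·2^(5-1) = 5·16 = 80.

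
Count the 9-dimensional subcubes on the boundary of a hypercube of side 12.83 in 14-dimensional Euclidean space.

Choose 9 of 14 axes to span the face (C(14,9) = 2002 ways), then fix each of the remaining 5 coordinates at one of its two extreme values (2^5 = 32 ways): 2002·32 = 64064.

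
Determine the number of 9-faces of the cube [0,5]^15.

Choose 9 of 15 axes to span the face (C(15,9) = 5005 ways), then fix each of the remaining 6 coordinates at one of its two extreme values (2^6 = 64 ways): 5005·64 = 320320.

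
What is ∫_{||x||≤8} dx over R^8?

Volume = π^{8/2}·(8)^8/Γ(5) = 2097152·π^4/3 ≈ 6.80939e+07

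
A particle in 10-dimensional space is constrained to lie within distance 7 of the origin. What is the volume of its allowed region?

V = 282475249·π^5/120 ≈ 7.20358e+08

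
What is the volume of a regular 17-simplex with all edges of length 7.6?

Volume = 7.6^17 · √(18/2^17) / 17! ≈ 0.0310201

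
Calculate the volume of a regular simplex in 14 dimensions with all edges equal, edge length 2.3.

V_14 = √(15) · 2.3^14 / (14! · 2^(14/2)) ≈ 4.02362e-08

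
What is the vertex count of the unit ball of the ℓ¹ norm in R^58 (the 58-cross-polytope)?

An n-cross-polytope has 2n vertices; here n = 58, giving 116.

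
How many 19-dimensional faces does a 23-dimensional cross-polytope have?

An n-cross-polytope has 2^(k+1)·C(n,k+1) k-faces. Here 2^20·C(23,20) = 1048576·1771 = 1857028096.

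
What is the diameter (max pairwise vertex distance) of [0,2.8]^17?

The space diagonal of an n-cube of side s is s√n. Here 2.8·√17 ≈ 11.5447.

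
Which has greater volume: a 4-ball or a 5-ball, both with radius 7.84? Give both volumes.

V_4(7.84) ≈ 18643.8. V_5(7.84) ≈ 155912. The 5-ball is larger.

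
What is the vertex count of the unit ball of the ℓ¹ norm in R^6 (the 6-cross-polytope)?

The vertices are ±e_1, ..., ±e_6, so there are 2·6 = 12.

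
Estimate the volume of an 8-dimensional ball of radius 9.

V_8(9) = π^(8/2) · (9)^8 / Γ(8/2 + 1) = 14348907·π^4/8 ≈ 1.74714e+08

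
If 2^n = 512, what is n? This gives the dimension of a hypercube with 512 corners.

The n-cube has 2^n vertices, and 512 = 2^9, so n = 9.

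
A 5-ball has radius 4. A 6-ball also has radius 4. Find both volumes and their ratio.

V_5(4) ≈ 5390.12. V_6(4) ≈ 21167. Ratio V_5/V_6 ≈ 0.2546.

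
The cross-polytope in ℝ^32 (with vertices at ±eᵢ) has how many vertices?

The vertices are ±e_1, ..., ±e_32, so there are 2·32 = 64.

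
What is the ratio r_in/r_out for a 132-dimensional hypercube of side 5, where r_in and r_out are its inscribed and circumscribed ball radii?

r_in / r_out = (5/2) / (5√132/2) = 1/√132 ≈ 0.0870388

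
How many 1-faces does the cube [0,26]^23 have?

The 23-cube has n·2^(n-1) = 23·2^22 = 23·4194304 = 96468992 edges.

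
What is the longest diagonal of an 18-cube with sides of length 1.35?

The space diagonal of an n-cube of side s is s√n. Here 1.35·√18 ≈ 5.72756.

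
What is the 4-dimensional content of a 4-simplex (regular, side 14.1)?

For a regular n-simplex with edge a, V = (a^n / n!)·√((n+1)/2^n). With a=14.1, n=4: V ≈ 920.641.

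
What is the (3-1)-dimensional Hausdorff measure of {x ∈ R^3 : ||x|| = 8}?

S = n·V_n(r)/r = 3·V_3(8)/8 (volume-to-surface relation), giving 4πr² = 4π·(8)² ≈ 804.248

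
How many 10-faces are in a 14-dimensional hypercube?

f_10(14-cube) = (14 choose 10) · 2^4 = 16016.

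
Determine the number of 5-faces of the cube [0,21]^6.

An n-cube has C(n,k)·2^(n-k) k-faces. Here C(6,5)·2^1 = 6·2 = 12.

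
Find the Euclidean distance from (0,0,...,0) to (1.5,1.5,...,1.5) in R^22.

d = √(1.5² + 1.5² + ... + 1.5²) [22 terms] = √(22·1.5²) = 1.5√22 ≈ 7.03562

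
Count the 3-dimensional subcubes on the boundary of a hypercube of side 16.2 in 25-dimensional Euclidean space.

f_3(25-cube) = (25 choose 3) · 2^22 = 9646899200.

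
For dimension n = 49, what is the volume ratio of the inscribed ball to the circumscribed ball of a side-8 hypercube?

The radii are 8/2 and 8√49/2, so the volume ratio is (1/√49)^49 = 49^{-49/2} ≈ 3.89221e-42.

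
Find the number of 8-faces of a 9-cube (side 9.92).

An n-cube has C(n,k)·2^(n-k) k-faces. Here C(9,8)·2^1 = 9·2 = 18.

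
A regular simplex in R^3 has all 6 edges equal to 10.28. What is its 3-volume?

Volume = (√2/12) · 10.28³ = 128.03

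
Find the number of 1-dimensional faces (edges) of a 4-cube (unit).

An n-cube has n·2^(n-1) edges. With n = 4: 4·8 = 32.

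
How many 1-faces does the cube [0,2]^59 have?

An n-cube has n·2^(n-1) edges. With n = 59: 59·288230376151711744 = 17005592192950992896.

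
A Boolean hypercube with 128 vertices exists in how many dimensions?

n = log_2(128) = 7.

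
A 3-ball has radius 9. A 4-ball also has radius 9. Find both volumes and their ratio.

V_3(9) ≈ 3053.63. V_4(9) ≈ 32377.2. Ratio V_3/V_4 ≈ 0.09431.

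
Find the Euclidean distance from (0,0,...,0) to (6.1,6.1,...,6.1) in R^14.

d = √(6.1² + 6.1² + ... + 6.1²) [14 terms] = √(14·6.1²) = 6.1√14 ≈ 22.8241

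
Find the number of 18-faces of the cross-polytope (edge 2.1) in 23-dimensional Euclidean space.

f_18(23-orthoplex) = 2^19 · (23 choose 19) = 4642570240.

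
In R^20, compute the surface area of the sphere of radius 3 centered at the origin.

S = n·V_n(r)/r = 20·V_20(3)/3 (volume-to-surface relation), giving 14348907·π^10/2240 ≈ 5.99887e+08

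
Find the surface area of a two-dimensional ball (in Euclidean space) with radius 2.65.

|∂B_2(2.65)| = 2πr = 2π·2.65 ≈ 16.6504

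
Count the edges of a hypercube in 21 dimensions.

The 21-cube has n·2^(n-1) = 21·2^20 = 21·1048576 = 22020096 edges.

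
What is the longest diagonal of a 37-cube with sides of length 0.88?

The space diagonal of an n-cube of side s is s√n. Here 0.88·√37 ≈ 5.35283.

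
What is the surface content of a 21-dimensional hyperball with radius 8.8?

S_21(8.8) = 2·π^(21/2)·(8.8)^20 / Γ(21/2) ≈ 2.27206e+18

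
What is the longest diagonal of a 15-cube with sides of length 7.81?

||(7.81,7.81,...,7.81)|| = √(15)·7.81 ≈ 30.248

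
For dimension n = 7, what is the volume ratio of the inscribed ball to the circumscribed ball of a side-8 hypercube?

Volume scales as r^n, and r_in/r_out = 1/√7, giving (1/√7)^7 ≈ 0.00110194.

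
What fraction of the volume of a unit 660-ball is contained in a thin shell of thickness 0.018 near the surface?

1 - (1-0.018)^660 ≈ 0.999994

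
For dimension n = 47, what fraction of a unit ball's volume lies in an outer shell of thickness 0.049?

1 - (1-0.049)^47 ≈ 0.905706 ≈ 90.57%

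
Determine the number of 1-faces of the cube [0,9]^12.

An n-cube has C(n,k)·2^(n-k) k-faces. Here C(12,1)·2^11 = 12·2048 = 24576.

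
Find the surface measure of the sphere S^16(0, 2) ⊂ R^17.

The surface area of an n-ball is 2π^(n/2) r^(n-1) / Γ(n/2). For n=17, r=2: 33554432·π^8/2027025 ≈ 157069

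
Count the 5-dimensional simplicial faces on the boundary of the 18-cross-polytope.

Number of 5-faces = 2^(5+1) · C(18,5+1) = 64 · 18564 = 1188096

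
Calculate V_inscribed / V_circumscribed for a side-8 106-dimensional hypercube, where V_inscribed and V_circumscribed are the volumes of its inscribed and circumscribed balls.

V_in/V_out = n^(-n/2) = 106^(-106/2) ≈ 4.55816e-108.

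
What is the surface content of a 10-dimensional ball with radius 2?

S_10(2) = 2·π^(10/2)·(2)^9 / Γ(10/2) = 128·π^5/3 ≈ 13056.8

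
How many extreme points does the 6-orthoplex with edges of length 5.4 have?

An n-cross-polytope has 2n vertices; here n = 6, giving 12.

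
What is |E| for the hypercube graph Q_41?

Number of 1-faces = C(41,1)·2^(41-1) = 41·1099511627776 = 45079976738816.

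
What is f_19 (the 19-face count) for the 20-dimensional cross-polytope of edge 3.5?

f_19(20-orthoplex) = 2^20 · (20 choose 20) = 1048576.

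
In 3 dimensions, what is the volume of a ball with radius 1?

V = 4·π/3 ≈ 4.18879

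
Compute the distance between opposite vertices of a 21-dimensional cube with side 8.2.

The space diagonal of an n-cube of side s is s√n. Here 8.2·√21 ≈ 37.5771.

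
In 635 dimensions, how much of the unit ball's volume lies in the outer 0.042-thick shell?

Shell fraction = 1 - (1-0.042)^635 ≈ 1 - 1.469e-12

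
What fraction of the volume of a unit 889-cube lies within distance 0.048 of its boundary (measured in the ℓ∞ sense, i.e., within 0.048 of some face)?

The inner cube has side 1-2·0.048 = 0.904 and volume (0.904)^889 ≈ 1.081e-39, so the shell holds 1 - 1.081e-39 of the volume.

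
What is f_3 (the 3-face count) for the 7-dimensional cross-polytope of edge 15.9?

Each 3-face is the convex hull of 4 vertices, one chosen as ±e_i from each of 4 distinct axes: 2^4·C(7,4) = 560.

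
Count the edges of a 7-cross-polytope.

Number of 1-faces = 2^(1+1) · C(7,1+1) = 4 · 21 = 84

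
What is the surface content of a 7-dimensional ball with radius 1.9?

S = n·V_n(r)/r = 7·V_7(1.9)/1.9 (volume-to-surface relation), giving 1555.97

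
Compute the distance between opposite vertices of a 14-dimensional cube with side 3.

The space diagonal of an n-cube of side s is s√n. Here 3·√14 ≈ 11.225.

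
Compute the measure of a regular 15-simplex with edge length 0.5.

V_15 = √(16) · 0.5^15 / (15! · 2^(15/2)) ≈ 5.15686e-19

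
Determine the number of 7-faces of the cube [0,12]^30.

Choose 7 of 30 axes to span the face (C(30,7) = 2035800 ways), then fix each of the remaining 23 coordinates at one of its two extreme values (2^23 = 8388608 ways): 2035800·8388608 = 17077528166400.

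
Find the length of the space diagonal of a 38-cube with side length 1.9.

d = √(1.9² + 1.9² + ... + 1.9²) [38 terms] = √(38·1.9²) = 1.9√38 ≈ 11.7124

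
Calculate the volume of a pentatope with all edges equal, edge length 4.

V_4 = √(5) · 4^4 / (4! · 2^(4/2)) ≈ 5.96285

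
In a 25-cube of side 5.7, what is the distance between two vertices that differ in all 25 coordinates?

||(5.7,5.7,...,5.7)|| = √(25)·5.7 = 28.5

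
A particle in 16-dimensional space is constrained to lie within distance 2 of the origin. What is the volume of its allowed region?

V = 512·π^8/315 ≈ 15422.6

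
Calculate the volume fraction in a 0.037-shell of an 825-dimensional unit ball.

Shell fraction = 1 - (1-0.037)^825 ≈ 1 - 3.102e-14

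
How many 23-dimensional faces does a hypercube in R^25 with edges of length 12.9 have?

Number of 23-faces = C(25,23) · 2^(25-23) = 300 · 4 = 1200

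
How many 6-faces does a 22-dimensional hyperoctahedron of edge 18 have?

Number of 6-faces = 2^(6+1) · C(22,6+1) = 128 · 170544 = 21829632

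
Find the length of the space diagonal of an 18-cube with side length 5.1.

d = √(5.1² + 5.1² + ... + 5.1²) [18 terms] = √(18·5.1²) = 5.1√18 ≈ 21.6375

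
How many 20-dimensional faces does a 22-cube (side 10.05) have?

f_20(22-cube) = (22 choose 20) · 2^2 = 924.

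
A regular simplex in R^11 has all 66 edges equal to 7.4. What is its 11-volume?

V_11 = √(12) · 7.4^11 / (11! · 2^(11/2)) ≈ 6.98745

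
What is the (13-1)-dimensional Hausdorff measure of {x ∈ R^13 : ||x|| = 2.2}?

The surface area of an n-ball is 2π^(n/2) r^(n-1) / Γ(n/2). For n=13, r=2.2: 152180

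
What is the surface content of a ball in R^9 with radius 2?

The surface area of an n-ball is 2π^(n/2) r^(n-1) / Γ(n/2). For n=9, r=2: 8192·π^4/105 ≈ 7599.76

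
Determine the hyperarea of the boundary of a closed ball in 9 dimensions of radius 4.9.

|∂B_9(4.9)| ≈ 9.86572e+06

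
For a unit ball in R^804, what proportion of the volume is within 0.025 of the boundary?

1 - (1-0.025)^804 ≈ 0.9999999986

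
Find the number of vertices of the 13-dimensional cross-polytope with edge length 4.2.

An n-cross-polytope has 2n vertices; here n = 13, giving 26.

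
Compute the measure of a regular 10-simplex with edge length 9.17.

V = (9.17^10 / 10!) · √((10+1) / 2^10) ≈ 120.082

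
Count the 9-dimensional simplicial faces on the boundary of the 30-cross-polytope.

An n-cross-polytope has 2^(k+1)·C(n,k+1) k-faces. Here 2^10·C(30,10) = 1024·30045015 = 30766095360.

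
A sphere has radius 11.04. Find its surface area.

S = n·V_n(r)/r = 3·V_3(11.04)/11.04 (volume-to-surface relation), giving 4πr² = 4π·(11.04)² ≈ 1531.61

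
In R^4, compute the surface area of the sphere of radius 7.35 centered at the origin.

|∂B_4(7.35)| ≈ 7837.76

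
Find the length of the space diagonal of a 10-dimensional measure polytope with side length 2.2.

The space diagonal of an n-cube of side s is s√n. Here 2.2·√10 ≈ 6.95701.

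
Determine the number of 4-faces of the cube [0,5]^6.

Number of 4-faces = C(6,4) · 2^(6-4) = 15 · 4 = 60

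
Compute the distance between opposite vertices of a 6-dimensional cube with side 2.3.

The space diagonal of an n-cube of side s is s√n. Here 2.3·√6 ≈ 5.63383.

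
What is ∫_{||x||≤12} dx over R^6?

V = 497664·π^3 ≈ 1.54307e+07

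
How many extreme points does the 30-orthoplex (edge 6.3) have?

An n-cross-polytope has 2n vertices; here n = 30, giving 60.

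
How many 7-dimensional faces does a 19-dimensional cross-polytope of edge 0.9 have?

Each 7-face is the convex hull of 8 vertices, one chosen as ±e_i from each of 8 distinct axes: 2^8·C(19,8) = 19348992.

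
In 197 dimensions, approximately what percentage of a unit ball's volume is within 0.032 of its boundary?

1 - (1-0.032)^197 ≈ 0.99835 ≈ 99.84%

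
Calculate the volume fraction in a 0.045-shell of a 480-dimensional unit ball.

1 - (1-0.045)^480 ≈ 1 - 2.521e-10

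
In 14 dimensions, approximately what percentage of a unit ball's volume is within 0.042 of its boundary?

1 - (1-0.042)^14 ≈ 0.451575 ≈ 45.16%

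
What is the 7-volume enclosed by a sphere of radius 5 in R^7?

V = 250000·π^3/21 ≈ 369122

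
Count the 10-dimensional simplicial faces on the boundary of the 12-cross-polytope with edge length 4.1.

Each 10-face is the convex hull of 11 vertices, one chosen as ±e_i from each of 11 distinct axes: 2^11·C(12,11) = 24576.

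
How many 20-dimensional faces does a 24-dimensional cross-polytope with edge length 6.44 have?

Each 20-face is the convex hull of 21 vertices, one chosen as ±e_i from each of 21 distinct axes: 2^21·C(24,21) = 4244635648.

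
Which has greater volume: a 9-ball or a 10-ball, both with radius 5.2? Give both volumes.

V_9(5.2) ≈ 9.16954e+06. V_10(5.2) ≈ 3.68639e+07. The 10-ball is larger.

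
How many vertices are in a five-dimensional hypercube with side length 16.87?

An n-cube has C(n,k)·2^(n-k) k-faces. Here C(5,0)·2^5 = 1·32 = 32.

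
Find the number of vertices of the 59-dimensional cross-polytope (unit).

Number of vertices = 2n = 118.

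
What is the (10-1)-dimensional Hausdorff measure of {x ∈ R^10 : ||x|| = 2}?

S_10(2) = 2·π^(10/2)·(2)^9 / Γ(10/2) = 128·π^5/3 ≈ 13056.8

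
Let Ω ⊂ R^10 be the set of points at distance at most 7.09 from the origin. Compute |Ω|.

Volume = π^{10/2}·(7.09)^10/Γ(6) ≈ 8.18522e+08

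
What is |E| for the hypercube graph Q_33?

Each of the 2^33 = 8589934592 vertices has degree 33; total edges = 33·2^33/2 = 141733920768.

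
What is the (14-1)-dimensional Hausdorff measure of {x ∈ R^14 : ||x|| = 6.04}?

S_14(6.04) = 2·π^(14/2)·(6.04)^13 / Γ(14/2) ≈ 1.19461e+11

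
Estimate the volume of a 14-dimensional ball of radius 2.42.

V_14(2.42) = π^(14/2) · (2.42)^14 / Γ(14/2 + 1) ≈ 141590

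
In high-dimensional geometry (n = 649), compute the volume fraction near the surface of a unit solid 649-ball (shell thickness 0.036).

1 - (1-0.036)^649 ≈ 1 - 4.634e-11 ≈ (100 - 4.63e-09)%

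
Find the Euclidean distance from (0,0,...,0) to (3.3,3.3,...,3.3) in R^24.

Diagonal = √24 · 3.3 ≈ 16.1666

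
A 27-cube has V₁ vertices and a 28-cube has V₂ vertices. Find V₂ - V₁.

V₁ = 2^27 = 134217728. V₂ = 2^28 = 268435456. V₂ - V₁ = 134217728.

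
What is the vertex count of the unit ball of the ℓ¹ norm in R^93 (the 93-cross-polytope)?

Number of vertices = 2n = 186.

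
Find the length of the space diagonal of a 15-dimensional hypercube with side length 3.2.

The space diagonal of an n-cube of side s is s√n. Here 3.2·√15 ≈ 12.3935.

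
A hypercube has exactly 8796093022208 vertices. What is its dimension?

2^n = 8796093022208 ⇒ n = log_2(8796093022208) = 43.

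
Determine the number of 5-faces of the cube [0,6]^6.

Number of 5-faces = C(6,5) · 2^(6-5) = 6 · 2 = 12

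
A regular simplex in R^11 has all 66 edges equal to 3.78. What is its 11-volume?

V_11 = √(12) · 3.78^11 / (11! · 2^(11/2)) ≈ 0.00431698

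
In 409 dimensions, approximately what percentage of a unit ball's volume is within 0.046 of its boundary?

1 - (1-0.046)^409 ≈ 0.9999999957 ≈ (100 - 4.32e-07)%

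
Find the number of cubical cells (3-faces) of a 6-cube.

Number of 3-faces = C(6,3) · 2^(6-3) = 20 · 8 = 160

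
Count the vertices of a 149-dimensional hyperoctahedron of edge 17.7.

Number of vertices = 2n = 298.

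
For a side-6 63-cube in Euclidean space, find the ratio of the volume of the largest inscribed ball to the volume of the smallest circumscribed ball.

V_in/V_out = n^(-n/2) = 63^(-63/2) ≈ 2.09302e-57.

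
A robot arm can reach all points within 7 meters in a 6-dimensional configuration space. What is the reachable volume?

V = 117649·π^3/6 ≈ 607976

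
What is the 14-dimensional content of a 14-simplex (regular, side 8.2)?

V = (8.2^14 / 14!) · √((14+1) / 2^14) ≈ 2.15686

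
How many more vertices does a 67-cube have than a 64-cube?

The 67-cube has 2^67 = 147573952589676412928 vertices. The 64-cube has 2^64 = 18446744073709551616 vertices. Difference: 147573952589676412928 - 18446744073709551616 = 129127208515966861312.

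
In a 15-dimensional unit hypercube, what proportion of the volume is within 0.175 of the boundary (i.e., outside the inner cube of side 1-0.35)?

Shell fraction = 1 - (1-0.35)^15 ≈ 0.998438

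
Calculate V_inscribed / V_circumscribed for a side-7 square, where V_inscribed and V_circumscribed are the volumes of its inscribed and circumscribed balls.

V_in/V_out = n^(-n/2) = 2^(-2/2) ≈ 0.5.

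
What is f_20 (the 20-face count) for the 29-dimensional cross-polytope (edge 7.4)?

Number of 20-faces = 2^(20+1) · C(29,20+1) = 2097152 · 4292145 = 9001280471040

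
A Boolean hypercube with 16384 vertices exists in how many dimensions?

Since 2^n = 16384, we have n = 14.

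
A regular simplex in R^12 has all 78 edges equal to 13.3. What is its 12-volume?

V_12 = √(13) · 13.3^12 / (12! · 2^(12/2)) ≈ 3603.08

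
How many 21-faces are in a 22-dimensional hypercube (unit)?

f_21(22-cube) = (22 choose 21) · 2^1 = 44.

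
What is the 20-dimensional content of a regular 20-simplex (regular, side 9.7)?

V_20 = √(21) · 9.7^20 / (20! · 2^(20/2)) ≈ 0.100028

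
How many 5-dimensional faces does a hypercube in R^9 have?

Choose 5 of 9 axes to span the face (C(9,5) = 126 ways), then fix each of the remaining 4 coordinates at one of its two extreme values (2^4 = 16 ways): 126·16 = 2016.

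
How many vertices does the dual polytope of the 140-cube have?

Number of vertices = 2n = 280.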